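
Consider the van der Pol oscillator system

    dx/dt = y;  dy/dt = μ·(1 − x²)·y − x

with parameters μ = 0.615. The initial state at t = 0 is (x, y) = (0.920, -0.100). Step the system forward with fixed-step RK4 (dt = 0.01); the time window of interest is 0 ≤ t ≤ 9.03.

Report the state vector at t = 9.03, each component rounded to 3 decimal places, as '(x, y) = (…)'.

t=0.000: state=(0.920, -0.100)
step 1 (dt=0.01): k1=(-0.100, -0.929), k2=(-0.105, -0.929), k3=(-0.105, -0.929), k4=(-0.109, -0.929); state += dt/6·(k1+2k2+2k3+k4)
t=0.010: state=(0.919, -0.109)
t=0.020: state=(0.918, -0.119)
t=0.030: state=(0.917, -0.128)
continuing one RK4 step at a time; state shown every 50 steps (Δt=0.5):
t=0.500: state=(0.755, -0.558)
t=1.000: state=(0.363, -1.010)
t=1.500: state=(-0.249, -1.410)
t=2.000: state=(-0.974, -1.363)
t=2.500: state=(-1.478, -0.571)
t=3.000: state=(-1.545, 0.255)
t=3.500: state=(-1.272, 0.804)
t=4.000: state=(-0.748, 1.306)
t=4.500: state=(0.052, 1.898)
t=5.000: state=(1.076, 1.993)
t=5.500: state=(1.797, 0.758)
t=6.000: state=(1.879, -0.304)
t=6.500: state=(1.587, -0.819)
t=7.000: state=(1.074, -1.243)
t=7.500: state=(0.316, -1.822)
t=8.000: state=(-0.739, -2.286)
t=8.500: state=(-1.709, -1.309)
t=9.000: state=(-1.989, 0.061)
t=9.030: state=(-1.986, 0.116)

(x, y) = (-1.986, 0.116)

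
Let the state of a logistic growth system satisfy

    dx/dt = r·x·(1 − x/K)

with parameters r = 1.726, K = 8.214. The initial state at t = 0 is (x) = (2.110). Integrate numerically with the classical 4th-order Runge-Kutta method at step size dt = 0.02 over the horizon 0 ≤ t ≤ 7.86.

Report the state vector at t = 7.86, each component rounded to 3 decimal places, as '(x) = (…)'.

t=0.000: state=(2.110)
step 1 (dt=0.02): k1=(2.706), k2=(2.729), k3=(2.729), k4=(2.752); state += dt/6·(k1+2k2+2k3+k4)
t=0.020: state=(2.165)
t=0.040: state=(2.220)
t=0.060: state=(2.276)
continuing one RK4 step at a time; state shown every 25 steps (Δt=0.5):
t=0.500: state=(3.699)
t=1.000: state=(5.422)
t=1.500: state=(6.748)
t=2.000: state=(7.524)
t=2.500: state=(7.908)
t=3.000: state=(8.082)
t=3.500: state=(8.158)
t=4.000: state=(8.190)
t=4.500: state=(8.204)
t=5.000: state=(8.210)
t=5.500: state=(8.212)
t=6.000: state=(8.213)
t=6.500: state=(8.214)
t=7.000: state=(8.214)
t=7.500: state=(8.214)
t=7.860: state=(8.214)

(x) = (8.214)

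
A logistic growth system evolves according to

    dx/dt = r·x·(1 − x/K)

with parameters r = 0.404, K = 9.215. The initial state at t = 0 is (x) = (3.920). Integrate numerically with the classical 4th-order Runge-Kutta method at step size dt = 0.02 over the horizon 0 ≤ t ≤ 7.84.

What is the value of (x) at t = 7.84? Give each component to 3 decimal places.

(x) = (8.719)

t=0.000: state=(3.920)
step 1 (dt=0.02): k1=(0.910), k2=(0.911), k3=(0.911), k4=(0.911); state += dt/6·(k1+2k2+2k3+k4)
t=0.020: state=(3.938)
t=0.040: state=(3.956)
t=0.060: state=(3.975)
continuing one RK4 step at a time; state shown every 25 steps (Δt=0.5):
t=0.500: state=(4.380)
t=1.000: state=(4.845)
t=1.500: state=(5.305)
t=2.000: state=(5.752)
t=2.500: state=(6.176)
t=3.000: state=(6.573)
t=3.500: state=(6.937)
t=4.000: state=(7.265)
t=4.500: state=(7.558)
t=5.000: state=(7.815)
t=5.500: state=(8.038)
t=6.000: state=(8.230)
t=6.500: state=(8.394)
t=7.000: state=(8.533)
t=7.500: state=(8.650)
t=7.840: state=(8.719)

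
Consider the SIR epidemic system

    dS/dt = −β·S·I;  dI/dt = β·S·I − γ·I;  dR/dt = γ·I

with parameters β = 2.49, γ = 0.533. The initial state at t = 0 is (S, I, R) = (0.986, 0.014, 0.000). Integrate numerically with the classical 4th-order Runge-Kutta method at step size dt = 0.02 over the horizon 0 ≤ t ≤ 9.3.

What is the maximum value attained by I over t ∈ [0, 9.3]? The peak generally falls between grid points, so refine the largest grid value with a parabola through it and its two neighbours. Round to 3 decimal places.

max I = 0.459

t=0.000: state=(0.986, 0.014, 0.000)
step 1 (dt=0.02): k1=(-0.034, 0.027, 0.007), k2=(-0.035, 0.027, 0.008), k3=(-0.035, 0.027, 0.008), k4=(-0.036, 0.028, 0.008); state += dt/6·(k1+2k2+2k3+k4)
t=0.020: state=(0.985, 0.015, 0.000)
t=0.040: state=(0.985, 0.015, 0.000)
t=0.060: state=(0.984, 0.016, 0.000)
continuing one RK4 step at a time; state shown every 25 steps (Δt=0.5):
t=0.500: state=(0.958, 0.036, 0.006)
t=1.000: state=(0.890, 0.088, 0.022)
t=1.500: state=(0.754, 0.189, 0.057)
t=2.000: state=(0.548, 0.327, 0.126)
t=2.500: state=(0.339, 0.433, 0.229)
t=3.000: state=(0.193, 0.458, 0.349)
t=3.500: state=(0.111, 0.422, 0.467)
t=4.000: state=(0.068, 0.360, 0.572)
t=4.500: state=(0.045, 0.296, 0.659)
t=5.000: state=(0.033, 0.238, 0.730)
t=5.500: state=(0.025, 0.189, 0.786)
t=6.000: state=(0.020, 0.149, 0.831)
t=6.500: state=(0.017, 0.117, 0.866)
t=7.000: state=(0.015, 0.091, 0.894)
t=7.500: state=(0.014, 0.071, 0.915)
t=8.000: state=(0.013, 0.055, 0.932)
t=8.500: state=(0.012, 0.043, 0.945)
t=9.000: state=(0.011, 0.033, 0.955)
t=9.300: state=(0.011, 0.029, 0.960)
largest grid value and its neighbours: I(2.880)=0.45887, I(2.900)=0.45898, I(2.920)=0.45898
parabola through these three points peaks at t≈2.910 with I≈0.45899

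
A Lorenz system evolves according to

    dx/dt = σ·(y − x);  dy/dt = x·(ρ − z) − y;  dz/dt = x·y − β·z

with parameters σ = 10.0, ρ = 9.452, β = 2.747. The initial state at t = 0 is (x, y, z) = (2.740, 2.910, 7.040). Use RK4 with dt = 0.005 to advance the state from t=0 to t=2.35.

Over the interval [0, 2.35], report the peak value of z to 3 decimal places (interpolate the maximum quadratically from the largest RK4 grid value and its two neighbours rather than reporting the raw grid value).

t=0.000: state=(2.740, 2.910, 7.040)
step 1 (dt=0.005): k1=(1.700, 3.699, -11.365), k2=(1.750, 3.778, -11.250), k3=(1.751, 3.777, -11.250), k4=(1.801, 3.856, -11.134); state += dt/6·(k1+2k2+2k3+k4)
t=0.005: state=(2.749, 2.929, 6.984)
t=0.010: state=(2.758, 2.949, 6.929)
t=0.015: state=(2.768, 2.969, 6.875)
continuing one RK4 step at a time; state shown every 20 steps (Δt=0.1):
t=0.100: state=(3.023, 3.428, 6.142)
t=0.200: state=(3.554, 4.208, 5.764)
t=0.300: state=(4.313, 5.159, 6.002)
t=0.400: state=(5.185, 6.038, 6.917)
t=0.500: state=(5.905, 6.430, 8.337)
t=0.600: state=(6.134, 6.044, 9.677)
t=0.700: state=(5.751, 5.125, 10.274)
t=0.800: state=(5.019, 4.255, 9.996)
t=0.900: state=(4.336, 3.771, 9.208)
t=1.000: state=(3.929, 3.683, 8.321)
t=1.100: state=(3.837, 3.890, 7.593)
t=1.200: state=(4.014, 4.303, 7.169)
t=1.300: state=(4.387, 4.826, 7.126)
t=1.400: state=(4.853, 5.323, 7.478)
t=1.500: state=(5.274, 5.617, 8.128)
t=1.600: state=(5.493, 5.573, 8.836)
t=1.700: state=(5.427, 5.224, 9.307)
t=1.800: state=(5.129, 4.765, 9.375)
t=1.900: state=(4.757, 4.404, 9.092)
t=2.000: state=(4.463, 4.240, 8.635)
t=2.100: state=(4.325, 4.275, 8.185)
t=2.200: state=(4.356, 4.462, 7.870)
t=2.300: state=(4.521, 4.735, 7.763)
t=2.350: state=(4.636, 4.879, 7.796)
largest grid value and its neighbours: z(0.710)=10.28208, z(0.715)=10.28267, z(0.720)=10.28106
parabola through these three points peaks at t≈0.714 with z≈10.28273

max z = 10.283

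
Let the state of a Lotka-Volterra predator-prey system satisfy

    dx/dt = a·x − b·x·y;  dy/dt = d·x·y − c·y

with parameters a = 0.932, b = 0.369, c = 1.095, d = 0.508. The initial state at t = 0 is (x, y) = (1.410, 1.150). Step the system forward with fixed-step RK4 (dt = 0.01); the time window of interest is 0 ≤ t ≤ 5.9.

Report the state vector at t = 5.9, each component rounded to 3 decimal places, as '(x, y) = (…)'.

(x, y) = (1.062, 1.563)

t=0.000: state=(1.410, 1.150)
step 1 (dt=0.01): k1=(0.716, -0.436), k2=(0.719, -0.433), k3=(0.719, -0.433), k4=(0.722, -0.430); state += dt/6·(k1+2k2+2k3+k4)
t=0.010: state=(1.417, 1.146)
t=0.020: state=(1.424, 1.141)
t=0.030: state=(1.432, 1.137)
continuing one RK4 step at a time; state shown every 20 steps (Δt=0.2):
t=0.200: state=(1.565, 1.074)
t=0.400: state=(1.746, 1.021)
t=0.600: state=(1.954, 0.989)
t=0.800: state=(2.189, 0.981)
t=1.000: state=(2.452, 0.997)
t=1.200: state=(2.741, 1.043)
t=1.400: state=(3.050, 1.124)
t=1.600: state=(3.367, 1.251)
t=1.800: state=(3.676, 1.437)
t=2.000: state=(3.947, 1.701)
t=2.200: state=(4.141, 2.063)
t=2.400: state=(4.214, 2.537)
t=2.600: state=(4.124, 3.117)
t=2.800: state=(3.856, 3.761)
t=3.000: state=(3.438, 4.381)
t=3.200: state=(2.942, 4.868)
t=3.400: state=(2.446, 5.140)
t=3.600: state=(2.012, 5.175)
t=3.800: state=(1.663, 5.007)
t=4.000: state=(1.400, 4.696)
t=4.200: state=(1.209, 4.305)
t=4.400: state=(1.077, 3.882)
t=4.600: state=(0.990, 3.463)
t=4.800: state=(0.938, 3.067)
t=5.000: state=(0.913, 2.706)
t=5.200: state=(0.912, 2.385)
t=5.400: state=(0.931, 2.103)
t=5.600: state=(0.970, 1.861)
t=5.800: state=(1.027, 1.654)
t=5.900: state=(1.062, 1.563)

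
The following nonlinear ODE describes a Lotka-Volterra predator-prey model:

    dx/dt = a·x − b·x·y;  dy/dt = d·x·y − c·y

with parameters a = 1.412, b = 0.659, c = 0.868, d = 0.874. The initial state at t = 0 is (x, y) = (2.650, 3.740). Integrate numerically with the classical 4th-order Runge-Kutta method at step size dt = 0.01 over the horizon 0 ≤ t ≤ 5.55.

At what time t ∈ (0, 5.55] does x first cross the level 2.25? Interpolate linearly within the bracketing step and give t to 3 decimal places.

t = 0.128

t=0.000: state=(2.650, 3.740)
step 1 (dt=0.01): k1=(-2.790, 5.416), k2=(-2.822, 5.409), k3=(-2.822, 5.409), k4=(-2.853, 5.401); state += dt/6·(k1+2k2+2k3+k4)
t=0.010: state=(2.622, 3.794)
t=0.020: state=(2.593, 3.848)
t=0.030: state=(2.564, 3.902)
t=0.120: state=(2.277, 4.366)
next step: t=0.130: state=(2.244, 4.415) — x has crossed 2.25
linear interpolation between t=0.120 (2.27748) and t=0.130 (2.24399) → t≈0.128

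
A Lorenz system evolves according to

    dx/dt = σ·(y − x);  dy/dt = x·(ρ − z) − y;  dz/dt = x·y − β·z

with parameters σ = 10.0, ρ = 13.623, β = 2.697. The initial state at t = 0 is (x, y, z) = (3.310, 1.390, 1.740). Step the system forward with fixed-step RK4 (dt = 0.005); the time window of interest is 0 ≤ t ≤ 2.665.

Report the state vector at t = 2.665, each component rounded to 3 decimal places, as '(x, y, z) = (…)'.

(x, y, z) = (5.012, 3.191, 14.841)

t=0.000: state=(3.310, 1.390, 1.740)
step 1 (dt=0.005): k1=(-19.200, 37.943, -0.092), k2=(-17.771, 37.278, 0.151), k3=(-17.824, 37.320, 0.150), k4=(-16.443, 36.695, 0.383); state += dt/6·(k1+2k2+2k3+k4)
t=0.005: state=(3.221, 1.577, 1.741)
t=0.010: state=(3.145, 1.757, 1.744)
t=0.015: state=(3.082, 1.933, 1.749)
continuing one RK4 step at a time; state shown every 20 steps (Δt=0.1):
t=0.100: state=(3.319, 4.667, 2.169)
t=0.200: state=(5.542, 8.544, 4.233)
t=0.300: state=(8.927, 12.239, 10.137)
t=0.400: state=(10.679, 10.148, 18.267)
t=0.500: state=(7.895, 3.670, 19.665)
t=0.600: state=(3.964, 0.825, 16.021)
t=0.700: state=(1.824, 0.561, 12.377)
t=0.800: state=(1.124, 0.856, 9.534)
t=0.900: state=(1.113, 1.312, 7.382)
t=1.000: state=(1.490, 2.051, 5.826)
t=1.100: state=(2.278, 3.328, 4.890)
t=1.200: state=(3.678, 5.474, 4.883)
t=1.300: state=(5.910, 8.538, 6.718)
t=1.400: state=(8.566, 10.873, 11.576)
t=1.500: state=(9.560, 8.879, 17.231)
t=1.600: state=(7.407, 4.312, 18.104)
t=1.700: state=(4.474, 2.052, 15.348)
t=1.800: state=(2.782, 1.773, 12.274)
t=1.900: state=(2.285, 2.217, 9.793)
t=2.000: state=(2.538, 3.087, 8.026)
t=2.100: state=(3.373, 4.504, 7.105)
t=2.200: state=(4.819, 6.575, 7.426)
t=2.300: state=(6.776, 8.802, 9.670)
t=2.400: state=(8.410, 9.357, 13.705)
t=2.500: state=(8.249, 6.980, 16.666)
t=2.600: state=(6.343, 4.153, 16.237)
t=2.665: state=(5.012, 3.191, 14.841)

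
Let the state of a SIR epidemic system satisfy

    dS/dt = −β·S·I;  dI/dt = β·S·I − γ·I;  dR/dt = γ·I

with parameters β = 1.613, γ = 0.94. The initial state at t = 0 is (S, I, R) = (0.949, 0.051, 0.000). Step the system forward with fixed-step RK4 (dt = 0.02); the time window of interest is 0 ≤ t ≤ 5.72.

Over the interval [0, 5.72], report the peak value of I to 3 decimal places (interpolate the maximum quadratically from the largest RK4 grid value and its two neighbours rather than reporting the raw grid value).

t=0.000: state=(0.949, 0.051, 0.000)
step 1 (dt=0.02): k1=(-0.078, 0.030, 0.048), k2=(-0.078, 0.030, 0.048), k3=(-0.078, 0.030, 0.048), k4=(-0.079, 0.030, 0.049); state += dt/6·(k1+2k2+2k3+k4)
t=0.020: state=(0.947, 0.052, 0.001)
t=0.040: state=(0.946, 0.052, 0.002)
t=0.060: state=(0.944, 0.053, 0.003)
continuing one RK4 step at a time; state shown every 10 steps (Δt=0.2):
t=0.200: state=(0.933, 0.057, 0.010)
t=0.400: state=(0.915, 0.064, 0.022)
t=0.600: state=(0.895, 0.071, 0.034)
t=0.800: state=(0.874, 0.078, 0.048)
t=1.000: state=(0.851, 0.086, 0.064)
t=1.200: state=(0.827, 0.093, 0.080)
t=1.400: state=(0.801, 0.100, 0.099)
t=1.600: state=(0.775, 0.107, 0.118)
t=1.800: state=(0.748, 0.113, 0.139)
t=2.000: state=(0.720, 0.119, 0.161)
t=2.200: state=(0.693, 0.124, 0.183)
t=2.400: state=(0.665, 0.128, 0.207)
t=2.600: state=(0.638, 0.131, 0.231)
t=2.800: state=(0.612, 0.132, 0.256)
t=3.000: state=(0.586, 0.133, 0.281)
t=3.200: state=(0.561, 0.133, 0.306)
t=3.400: state=(0.538, 0.131, 0.331)
t=3.600: state=(0.516, 0.129, 0.355)
t=3.800: state=(0.495, 0.126, 0.379)
t=4.000: state=(0.476, 0.122, 0.403)
t=4.200: state=(0.458, 0.117, 0.425)
t=4.400: state=(0.441, 0.112, 0.447)
t=4.600: state=(0.426, 0.107, 0.467)
t=4.800: state=(0.412, 0.102, 0.487)
t=5.000: state=(0.399, 0.096, 0.505)
t=5.200: state=(0.387, 0.090, 0.523)
t=5.400: state=(0.376, 0.085, 0.539)
t=5.600: state=(0.366, 0.079, 0.555)
t=5.720: state=(0.361, 0.076, 0.563)
largest grid value and its neighbours: I(3.000)=0.13306, I(3.020)=0.13306, I(3.040)=0.13306
parabola through these three points peaks at t≈3.025 with I≈0.13306

max I = 0.133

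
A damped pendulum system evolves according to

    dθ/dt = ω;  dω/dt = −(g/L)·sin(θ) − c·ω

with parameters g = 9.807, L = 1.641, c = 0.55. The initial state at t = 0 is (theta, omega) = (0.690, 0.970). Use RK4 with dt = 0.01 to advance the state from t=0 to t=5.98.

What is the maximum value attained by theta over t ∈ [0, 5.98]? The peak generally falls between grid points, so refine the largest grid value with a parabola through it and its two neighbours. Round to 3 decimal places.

max theta = 0.797

t=0.000: state=(0.690, 0.970)
step 1 (dt=0.01): k1=(0.970, -4.338), k2=(0.948, -4.348), k3=(0.948, -4.347), k4=(0.927, -4.357); state += dt/6·(k1+2k2+2k3+k4)
t=0.010: state=(0.699, 0.927)
t=0.020: state=(0.709, 0.883)
t=0.030: state=(0.717, 0.839)
continuing one RK4 step at a time; state shown every 20 steps (Δt=0.2):
t=0.200: state=(0.796, 0.091)
t=0.400: state=(0.731, -0.712)
t=0.600: state=(0.525, -1.309)
t=0.800: state=(0.229, -1.590)
t=1.000: state=(-0.086, -1.500)
t=1.200: state=(-0.349, -1.090)
t=1.400: state=(-0.509, -0.494)
t=1.600: state=(-0.545, 0.138)
t=1.800: state=(-0.461, 0.676)
t=2.000: state=(-0.287, 1.023)
t=2.200: state=(-0.069, 1.116)
t=2.400: state=(0.142, 0.953)
t=2.600: state=(0.300, 0.597)
t=2.800: state=(0.375, 0.152)
t=3.000: state=(0.361, -0.279)
t=3.200: state=(0.271, -0.606)
t=3.400: state=(0.130, -0.770)
t=3.600: state=(-0.025, -0.747)
t=3.800: state=(-0.158, -0.561)
t=4.000: state=(-0.242, -0.271)
t=4.200: state=(-0.265, 0.047)
t=4.400: state=(-0.227, 0.322)
t=4.600: state=(-0.143, 0.498)
t=4.800: state=(-0.036, 0.547)
t=5.000: state=(0.068, 0.469)
t=5.200: state=(0.145, 0.296)
t=5.400: state=(0.183, 0.076)
t=5.600: state=(0.176, -0.138)
t=5.800: state=(0.131, -0.300)
t=5.980: state=(0.069, -0.375)
largest grid value and its neighbours: theta(0.210)=0.79668, theta(0.220)=0.79694, theta(0.230)=0.79678
parabola through these three points peaks at t≈0.221 with theta≈0.79695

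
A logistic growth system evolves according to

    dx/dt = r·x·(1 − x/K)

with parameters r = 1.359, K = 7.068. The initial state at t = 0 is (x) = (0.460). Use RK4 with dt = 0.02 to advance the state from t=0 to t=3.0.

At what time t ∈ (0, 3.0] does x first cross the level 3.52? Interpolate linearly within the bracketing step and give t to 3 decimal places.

t = 1.955

t=0.000: state=(0.460)
step 1 (dt=0.02): k1=(0.584), k2=(0.591), k3=(0.591), k4=(0.598); state += dt/6·(k1+2k2+2k3+k4)
t=0.020: state=(0.472)
t=0.040: state=(0.484)
t=0.060: state=(0.496)
continuing one RK4 step at a time; state shown every 5 steps (Δt=0.1):
t=0.100: state=(0.522)
t=0.200: state=(0.592)
t=0.300: state=(0.670)
t=0.400: state=(0.757)
t=0.500: state=(0.853)
t=0.600: state=(0.961)
t=0.700: state=(1.079)
t=0.800: state=(1.210)
t=0.900: state=(1.352)
t=1.000: state=(1.507)
t=1.100: state=(1.674)
t=1.200: state=(1.854)
t=1.300: state=(2.046)
t=1.400: state=(2.249)
t=1.500: state=(2.462)
t=1.600: state=(2.684)
t=1.700: state=(2.914)
t=1.800: state=(3.149)
t=1.900: state=(3.388)
t=1.940: state=(3.484)
next step: t=1.960: state=(3.532) — x has crossed 3.52
linear interpolation between t=1.940 (3.48391) and t=1.960 (3.53193) → t≈1.955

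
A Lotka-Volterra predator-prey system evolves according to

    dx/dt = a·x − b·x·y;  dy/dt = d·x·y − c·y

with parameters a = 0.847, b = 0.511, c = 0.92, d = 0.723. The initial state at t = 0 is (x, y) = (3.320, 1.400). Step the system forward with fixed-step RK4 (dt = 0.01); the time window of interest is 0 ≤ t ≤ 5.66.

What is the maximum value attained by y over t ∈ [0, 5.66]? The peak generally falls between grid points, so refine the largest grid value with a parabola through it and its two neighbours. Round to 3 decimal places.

max y = 4.509

t=0.000: state=(3.320, 1.400)
step 1 (dt=0.01): k1=(0.437, 2.073), k2=(0.420, 2.090), k3=(0.419, 2.090), k4=(0.402, 2.108); state += dt/6·(k1+2k2+2k3+k4)
t=0.010: state=(3.324, 1.421)
t=0.020: state=(3.328, 1.442)
t=0.030: state=(3.332, 1.464)
continuing one RK4 step at a time; state shown every 20 steps (Δt=0.2):
t=0.200: state=(3.329, 1.887)
t=0.400: state=(3.152, 2.515)
t=0.600: state=(2.786, 3.221)
t=0.800: state=(2.294, 3.872)
t=1.000: state=(1.784, 4.324)
t=1.200: state=(1.343, 4.505)
t=1.400: state=(1.005, 4.436)
t=1.600: state=(0.766, 4.190)
t=1.800: state=(0.601, 3.845)
t=2.000: state=(0.490, 3.459)
t=2.200: state=(0.416, 3.072)
t=2.400: state=(0.367, 2.704)
t=2.600: state=(0.336, 2.366)
t=2.800: state=(0.317, 2.063)
t=3.000: state=(0.308, 1.796)
t=3.200: state=(0.308, 1.562)
t=3.400: state=(0.314, 1.359)
t=3.600: state=(0.327, 1.184)
t=3.800: state=(0.346, 1.034)
t=4.000: state=(0.371, 0.906)
t=4.200: state=(0.403, 0.797)
t=4.400: state=(0.442, 0.705)
t=4.600: state=(0.489, 0.627)
t=4.800: state=(0.546, 0.562)
t=5.000: state=(0.612, 0.509)
t=5.200: state=(0.690, 0.465)
t=5.400: state=(0.781, 0.430)
t=5.600: state=(0.886, 0.403)
t=5.660: state=(0.921, 0.397)
largest grid value and its neighbours: y(1.230)=4.50896, y(1.240)=4.50908, y(1.250)=4.50859
parabola through these three points peaks at t≈1.237 with y≈4.50911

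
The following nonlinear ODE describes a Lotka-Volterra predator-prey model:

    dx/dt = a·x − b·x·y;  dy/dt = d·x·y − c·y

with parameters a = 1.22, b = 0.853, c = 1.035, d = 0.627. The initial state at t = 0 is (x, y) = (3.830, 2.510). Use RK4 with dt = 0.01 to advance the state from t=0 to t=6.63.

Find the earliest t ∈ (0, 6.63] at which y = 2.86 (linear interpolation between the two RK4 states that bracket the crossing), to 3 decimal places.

t=0.000: state=(3.830, 2.510)
step 1 (dt=0.01): k1=(-3.528, 3.430), k2=(-3.567, 3.425), k3=(-3.567, 3.425), k4=(-3.606, 3.420); state += dt/6·(k1+2k2+2k3+k4)
t=0.010: state=(3.794, 2.544)
t=0.020: state=(3.758, 2.578)
t=0.030: state=(3.721, 2.612)
t=0.100: state=(3.443, 2.844)
next step: t=0.110: state=(3.401, 2.876) — y has crossed 2.86
linear interpolation between t=0.100 (2.84374) and t=0.110 (2.87550) → t≈0.105

t = 0.105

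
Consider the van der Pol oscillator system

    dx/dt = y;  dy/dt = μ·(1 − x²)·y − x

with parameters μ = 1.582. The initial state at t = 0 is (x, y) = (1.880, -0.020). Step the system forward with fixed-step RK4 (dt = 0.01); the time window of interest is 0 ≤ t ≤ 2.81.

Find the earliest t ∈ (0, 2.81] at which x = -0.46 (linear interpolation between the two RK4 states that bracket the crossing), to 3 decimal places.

t = 2.469

t=0.000: state=(1.880, -0.020)
step 1 (dt=0.01): k1=(-0.020, -1.800), k2=(-0.029, -1.764), k3=(-0.029, -1.764), k4=(-0.038, -1.729); state += dt/6·(k1+2k2+2k3+k4)
t=0.010: state=(1.880, -0.038)
t=0.020: state=(1.879, -0.055)
t=0.030: state=(1.879, -0.071)
continuing one RK4 step at a time; state shown every 10 steps (Δt=0.1):
t=0.100: state=(1.870, -0.168)
t=0.200: state=(1.848, -0.268)
t=0.300: state=(1.817, -0.338)
t=0.400: state=(1.781, -0.389)
t=0.500: state=(1.740, -0.429)
t=0.600: state=(1.695, -0.463)
t=0.700: state=(1.648, -0.494)
t=0.800: state=(1.597, -0.525)
t=0.900: state=(1.543, -0.557)
t=1.000: state=(1.485, -0.591)
t=1.100: state=(1.424, -0.629)
t=1.200: state=(1.359, -0.672)
t=1.300: state=(1.290, -0.721)
t=1.400: state=(1.215, -0.779)
t=1.500: state=(1.134, -0.848)
t=1.600: state=(1.045, -0.930)
t=1.700: state=(0.947, -1.031)
t=1.800: state=(0.838, -1.156)
t=1.900: state=(0.715, -1.310)
t=2.000: state=(0.574, -1.504)
t=2.100: state=(0.412, -1.747)
t=2.200: state=(0.223, -2.048)
t=2.300: state=(0.001, -2.405)
t=2.400: state=(-0.259, -2.794)
t=2.460: state=(-0.433, -3.016)
next step: t=2.470: state=(-0.464, -3.050) — x has crossed -0.46
linear interpolation between t=2.460 (-0.43350) and t=2.470 (-0.46383) → t≈2.469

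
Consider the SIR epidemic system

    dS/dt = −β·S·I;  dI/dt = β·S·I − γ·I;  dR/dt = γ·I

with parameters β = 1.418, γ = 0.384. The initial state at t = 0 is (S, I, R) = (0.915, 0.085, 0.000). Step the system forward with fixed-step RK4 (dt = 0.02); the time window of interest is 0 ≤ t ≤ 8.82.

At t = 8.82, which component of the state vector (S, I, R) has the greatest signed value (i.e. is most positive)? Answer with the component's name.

largest component: R

t=0.000: state=(0.915, 0.085, 0.000)
step 1 (dt=0.02): k1=(-0.110, 0.078, 0.033), k2=(-0.111, 0.078, 0.033), k3=(-0.111, 0.078, 0.033), k4=(-0.112, 0.079, 0.033); state += dt/6·(k1+2k2+2k3+k4)
t=0.020: state=(0.913, 0.087, 0.001)
t=0.040: state=(0.911, 0.088, 0.001)
t=0.060: state=(0.908, 0.090, 0.002)
continuing one RK4 step at a time; state shown every 25 steps (Δt=0.5):
t=0.500: state=(0.848, 0.131, 0.021)
t=1.000: state=(0.757, 0.192, 0.051)
t=1.500: state=(0.645, 0.260, 0.095)
t=2.000: state=(0.524, 0.325, 0.151)
t=2.500: state=(0.408, 0.373, 0.218)
t=3.000: state=(0.310, 0.397, 0.293)
t=3.500: state=(0.234, 0.397, 0.369)
t=4.000: state=(0.178, 0.378, 0.444)
t=4.500: state=(0.137, 0.349, 0.514)
t=5.000: state=(0.108, 0.314, 0.578)
t=5.500: state=(0.088, 0.278, 0.634)
t=6.000: state=(0.073, 0.243, 0.684)
t=6.500: state=(0.062, 0.210, 0.728)
t=7.000: state=(0.054, 0.181, 0.765)
t=7.500: state=(0.048, 0.155, 0.797)
t=8.000: state=(0.044, 0.132, 0.825)
t=8.500: state=(0.040, 0.112, 0.848)
t=8.820: state=(0.038, 0.101, 0.861)
compare at T: S=0.038, I=0.101, R=0.861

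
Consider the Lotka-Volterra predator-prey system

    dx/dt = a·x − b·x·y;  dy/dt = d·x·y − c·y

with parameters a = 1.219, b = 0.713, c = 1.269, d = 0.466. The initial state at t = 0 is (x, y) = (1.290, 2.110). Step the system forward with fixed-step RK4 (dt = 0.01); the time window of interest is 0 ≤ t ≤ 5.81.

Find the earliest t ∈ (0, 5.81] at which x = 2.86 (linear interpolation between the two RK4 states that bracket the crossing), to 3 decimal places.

t = 2.107

t=0.000: state=(1.290, 2.110)
step 1 (dt=0.01): k1=(-0.368, -1.409), k2=(-0.361, -1.406), k3=(-0.361, -1.406), k4=(-0.354, -1.403); state += dt/6·(k1+2k2+2k3+k4)
t=0.010: state=(1.286, 2.096)
t=0.020: state=(1.283, 2.082)
t=0.030: state=(1.280, 2.068)
continuing one RK4 step at a time; state shown every 20 steps (Δt=0.2):
t=0.200: state=(1.242, 1.841)
t=0.400: state=(1.241, 1.603)
t=0.600: state=(1.279, 1.398)
t=0.800: state=(1.354, 1.226)
t=1.000: state=(1.466, 1.085)
t=1.200: state=(1.616, 0.971)
t=1.400: state=(1.807, 0.883)
t=1.600: state=(2.043, 0.820)
t=1.800: state=(2.326, 0.779)
t=2.000: state=(2.660, 0.763)
t=2.100: state=(2.846, 0.764)
next step: t=2.110: state=(2.865, 0.764) — x has crossed 2.86
linear interpolation between t=2.100 (2.84616) and t=2.110 (2.86542) → t≈2.107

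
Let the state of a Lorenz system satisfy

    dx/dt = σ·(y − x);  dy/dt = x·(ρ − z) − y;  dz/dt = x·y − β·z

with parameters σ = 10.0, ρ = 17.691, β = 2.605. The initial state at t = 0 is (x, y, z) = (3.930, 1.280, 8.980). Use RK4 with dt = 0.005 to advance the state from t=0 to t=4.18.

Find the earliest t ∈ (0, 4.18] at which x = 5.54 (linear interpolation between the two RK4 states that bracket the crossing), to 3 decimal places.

t = 0.218

t=0.000: state=(3.930, 1.280, 8.980)
step 1 (dt=0.005): k1=(-26.500, 32.954, -18.363), k2=(-25.014, 32.472, -18.009), k3=(-25.063, 32.502, -18.011), k4=(-23.622, 32.043, -17.670); state += dt/6·(k1+2k2+2k3+k4)
t=0.005: state=(3.805, 1.442, 8.890)
t=0.010: state=(3.693, 1.601, 8.803)
t=0.015: state=(3.595, 1.755, 8.720)
continuing one RK4 step at a time; state shown every 40 steps (Δt=0.2):
t=0.200: state=(5.058, 7.609, 8.114)
t=0.215: state=(5.458, 8.234, 8.416)
next step: t=0.220: state=(5.599, 8.447, 8.536) — x has crossed 5.54
linear interpolation between t=0.215 (5.45797) and t=0.220 (5.59858) → t≈0.218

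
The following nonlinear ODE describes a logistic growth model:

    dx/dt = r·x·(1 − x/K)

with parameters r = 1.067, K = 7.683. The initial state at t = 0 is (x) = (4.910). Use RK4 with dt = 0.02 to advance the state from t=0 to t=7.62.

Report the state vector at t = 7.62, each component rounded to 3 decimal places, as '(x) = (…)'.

(x) = (7.682)

t=0.000: state=(4.910)
step 1 (dt=0.02): k1=(1.891), k2=(1.885), k3=(1.885), k4=(1.879); state += dt/6·(k1+2k2+2k3+k4)
t=0.020: state=(4.948)
t=0.040: state=(4.985)
t=0.060: state=(5.022)
continuing one RK4 step at a time; state shown every 25 steps (Δt=0.5):
t=0.500: state=(5.771)
t=1.000: state=(6.433)
t=1.500: state=(6.897)
t=2.000: state=(7.202)
t=2.500: state=(7.393)
t=3.000: state=(7.510)
t=3.500: state=(7.581)
t=4.000: state=(7.623)
t=4.500: state=(7.648)
t=5.000: state=(7.662)
t=5.500: state=(7.671)
t=6.000: state=(7.676)
t=6.500: state=(7.679)
t=7.000: state=(7.681)
t=7.500: state=(7.682)
t=7.620: state=(7.682)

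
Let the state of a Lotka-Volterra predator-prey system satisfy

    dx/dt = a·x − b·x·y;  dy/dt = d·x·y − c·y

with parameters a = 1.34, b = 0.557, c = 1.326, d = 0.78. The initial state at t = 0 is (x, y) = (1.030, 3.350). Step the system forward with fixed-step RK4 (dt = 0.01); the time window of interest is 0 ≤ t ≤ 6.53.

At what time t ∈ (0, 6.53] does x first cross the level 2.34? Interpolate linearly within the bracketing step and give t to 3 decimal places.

t = 2.608

t=0.000: state=(1.030, 3.350)
step 1 (dt=0.01): k1=(-0.542, -1.751), k2=(-0.535, -1.753), k3=(-0.535, -1.753), k4=(-0.529, -1.755); state += dt/6·(k1+2k2+2k3+k4)
t=0.010: state=(1.025, 3.332)
t=0.020: state=(1.019, 3.315)
t=0.030: state=(1.014, 3.297)
continuing one RK4 step at a time; state shown every 25 steps (Δt=0.25):
t=0.250: state=(0.931, 2.908)
t=0.500: state=(0.894, 2.492)
t=0.750: state=(0.907, 2.131)
t=1.000: state=(0.963, 1.834)
t=1.250: state=(1.060, 1.603)
t=1.500: state=(1.200, 1.433)
t=1.750: state=(1.386, 1.323)
t=2.000: state=(1.619, 1.272)
t=2.250: state=(1.895, 1.285)
t=2.500: state=(2.203, 1.375)
t=2.600: state=(2.330, 1.437)
next step: t=2.610: state=(2.342, 1.445) — x has crossed 2.34
linear interpolation between t=2.600 (2.32980) and t=2.610 (2.34236) → t≈2.608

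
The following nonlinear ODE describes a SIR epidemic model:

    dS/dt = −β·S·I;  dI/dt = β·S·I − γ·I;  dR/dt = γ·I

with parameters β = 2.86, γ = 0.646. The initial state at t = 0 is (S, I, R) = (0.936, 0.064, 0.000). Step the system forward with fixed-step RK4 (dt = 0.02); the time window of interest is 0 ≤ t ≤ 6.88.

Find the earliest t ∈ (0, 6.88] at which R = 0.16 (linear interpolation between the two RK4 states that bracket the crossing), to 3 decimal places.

t = 1.215

t=0.000: state=(0.936, 0.064, 0.000)
step 1 (dt=0.02): k1=(-0.171, 0.130, 0.041), k2=(-0.174, 0.132, 0.042), k3=(-0.175, 0.132, 0.042), k4=(-0.178, 0.135, 0.043); state += dt/6·(k1+2k2+2k3+k4)
t=0.020: state=(0.933, 0.067, 0.001)
t=0.040: state=(0.929, 0.069, 0.002)
t=0.060: state=(0.925, 0.072, 0.003)
continuing one RK4 step at a time; state shown every 25 steps (Δt=0.5):
t=0.500: state=(0.803, 0.163, 0.035)
t=1.000: state=(0.571, 0.317, 0.112)
t=1.200: state=(0.468, 0.375, 0.156)
next step: t=1.220: state=(0.458, 0.380, 0.161) — R has crossed 0.16
linear interpolation between t=1.200 (0.15638) and t=1.220 (0.16126) → t≈1.215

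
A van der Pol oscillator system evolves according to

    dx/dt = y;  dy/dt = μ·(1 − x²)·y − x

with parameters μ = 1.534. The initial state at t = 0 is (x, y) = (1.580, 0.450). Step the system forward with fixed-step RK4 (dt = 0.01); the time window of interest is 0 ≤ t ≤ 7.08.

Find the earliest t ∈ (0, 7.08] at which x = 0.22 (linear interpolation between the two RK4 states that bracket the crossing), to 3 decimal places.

t=0.000: state=(1.580, 0.450)
step 1 (dt=0.01): k1=(0.450, -2.613), k2=(0.437, -2.590), k3=(0.437, -2.590), k4=(0.424, -2.567); state += dt/6·(k1+2k2+2k3+k4)
t=0.010: state=(1.584, 0.424)
t=0.020: state=(1.588, 0.399)
t=0.030: state=(1.592, 0.374)
continuing one RK4 step at a time; state shown every 25 steps (Δt=0.25):
t=0.250: state=(1.623, -0.057)
t=0.500: state=(1.571, -0.333)
t=0.750: state=(1.465, -0.502)
t=1.000: state=(1.322, -0.644)
t=1.250: state=(1.142, -0.809)
t=1.500: state=(0.912, -1.046)
t=1.750: state=(0.606, -1.433)
t=1.970: state=(0.234, -1.990)
next step: t=1.980: state=(0.214, -2.022) — x has crossed 0.22
linear interpolation between t=1.970 (0.23438) and t=1.980 (0.21432) → t≈1.977

t = 1.977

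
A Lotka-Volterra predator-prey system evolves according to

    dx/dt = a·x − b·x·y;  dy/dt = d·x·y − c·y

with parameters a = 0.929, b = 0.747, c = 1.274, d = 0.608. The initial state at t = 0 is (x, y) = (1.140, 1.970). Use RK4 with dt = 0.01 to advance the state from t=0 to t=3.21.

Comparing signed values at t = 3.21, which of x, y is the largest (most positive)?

t=0.000: state=(1.140, 1.970)
step 1 (dt=0.01): k1=(-0.619, -1.144), k2=(-0.612, -1.145), k3=(-0.612, -1.145), k4=(-0.606, -1.145); state += dt/6·(k1+2k2+2k3+k4)
t=0.010: state=(1.134, 1.959)
t=0.020: state=(1.128, 1.947)
t=0.030: state=(1.122, 1.936)
continuing one RK4 step at a time; state shown every 20 steps (Δt=0.2):
t=0.200: state=(1.040, 1.743)
t=0.400: state=(0.982, 1.527)
t=0.600: state=(0.955, 1.331)
t=0.800: state=(0.955, 1.158)
t=1.000: state=(0.979, 1.009)
t=1.200: state=(1.023, 0.883)
t=1.400: state=(1.089, 0.778)
t=1.600: state=(1.175, 0.692)
t=1.800: state=(1.283, 0.623)
t=2.000: state=(1.413, 0.569)
t=2.200: state=(1.568, 0.528)
t=2.400: state=(1.749, 0.501)
t=2.600: state=(1.957, 0.486)
t=2.800: state=(2.192, 0.485)
t=3.000: state=(2.453, 0.498)
t=3.200: state=(2.736, 0.529)
t=3.210: state=(2.751, 0.531)
compare at T: x=2.751, y=0.531

largest component: x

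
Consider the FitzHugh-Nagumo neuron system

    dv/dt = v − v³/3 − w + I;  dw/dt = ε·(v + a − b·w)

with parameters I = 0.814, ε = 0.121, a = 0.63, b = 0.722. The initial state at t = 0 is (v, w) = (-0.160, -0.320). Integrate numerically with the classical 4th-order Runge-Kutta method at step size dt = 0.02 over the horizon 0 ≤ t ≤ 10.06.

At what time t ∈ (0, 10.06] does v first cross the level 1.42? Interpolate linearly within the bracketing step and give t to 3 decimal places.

t = 1.102

t=0.000: state=(-0.160, -0.320)
step 1 (dt=0.02): k1=(0.975, 0.085), k2=(0.984, 0.086), k3=(0.984, 0.086), k4=(0.993, 0.087); state += dt/6·(k1+2k2+2k3+k4)
t=0.020: state=(-0.140, -0.318)
t=0.040: state=(-0.120, -0.317)
t=0.060: state=(-0.100, -0.315)
continuing one RK4 step at a time; state shown every 25 steps (Δt=0.5):
t=0.500: state=(0.454, -0.262)
t=1.000: state=(1.268, -0.162)
t=1.100: state=(1.417, -0.137)
next step: t=1.120: state=(1.446, -0.132) — v has crossed 1.42
linear interpolation between t=1.100 (1.41747) and t=1.120 (1.44551) → t≈1.102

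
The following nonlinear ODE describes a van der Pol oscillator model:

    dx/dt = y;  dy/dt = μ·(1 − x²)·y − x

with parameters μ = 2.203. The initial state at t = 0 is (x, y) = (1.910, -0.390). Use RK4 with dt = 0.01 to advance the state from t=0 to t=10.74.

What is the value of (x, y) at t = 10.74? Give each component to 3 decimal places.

(x, y) = (-1.248, -3.843)

t=0.000: state=(1.910, -0.390)
step 1 (dt=0.01): k1=(-0.390, 0.365), k2=(-0.388, 0.350), k3=(-0.388, 0.351), k4=(-0.386, 0.336); state += dt/6·(k1+2k2+2k3+k4)
t=0.010: state=(1.906, -0.386)
t=0.020: state=(1.902, -0.383)
t=0.030: state=(1.898, -0.380)
continuing one RK4 step at a time; state shown every 50 steps (Δt=0.5):
t=0.500: state=(1.728, -0.372)
t=1.000: state=(1.525, -0.449)
t=1.500: state=(1.266, -0.607)
t=2.000: state=(0.879, -1.013)
t=2.500: state=(0.079, -2.548)
t=3.000: state=(-1.662, -2.627)
t=3.500: state=(-2.009, 0.168)
t=4.000: state=(-1.875, 0.318)
t=4.500: state=(-1.702, 0.375)
t=5.000: state=(-1.494, 0.464)
t=5.500: state=(-1.224, 0.640)
t=6.000: state=(-0.808, 1.114)
t=6.500: state=(0.106, 2.953)
t=7.000: state=(1.812, 1.844)
t=7.500: state=(1.996, -0.216)
t=8.000: state=(1.853, -0.325)
t=8.500: state=(1.676, -0.385)
t=9.000: state=(1.462, -0.480)
t=9.500: state=(1.180, -0.677)
t=10.000: state=(0.729, -1.237)
t=10.500: state=(-0.319, -3.385)
t=10.740: state=(-1.248, -3.843)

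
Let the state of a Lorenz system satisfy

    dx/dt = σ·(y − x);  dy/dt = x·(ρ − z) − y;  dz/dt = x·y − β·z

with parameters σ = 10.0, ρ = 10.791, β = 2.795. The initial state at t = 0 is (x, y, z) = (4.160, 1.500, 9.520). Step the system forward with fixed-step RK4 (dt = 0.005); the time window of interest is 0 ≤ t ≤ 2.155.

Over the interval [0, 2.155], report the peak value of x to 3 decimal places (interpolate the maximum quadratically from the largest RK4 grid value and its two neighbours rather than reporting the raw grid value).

t=0.000: state=(4.160, 1.500, 9.520)
step 1 (dt=0.005): k1=(-26.600, 3.787, -20.368), k2=(-25.840, 3.902, -20.287), k3=(-25.856, 3.903, -20.284), k4=(-25.112, 4.012, -20.200); state += dt/6·(k1+2k2+2k3+k4)
t=0.005: state=(4.031, 1.520, 9.419)
t=0.010: state=(3.909, 1.540, 9.318)
t=0.015: state=(3.794, 1.562, 9.218)
continuing one RK4 step at a time; state shown every 20 steps (Δt=0.1):
t=0.100: state=(2.660, 2.025, 7.685)
t=0.200: state=(2.513, 2.748, 6.333)
t=0.300: state=(3.016, 3.762, 5.567)
t=0.400: state=(3.980, 5.153, 5.575)
t=0.500: state=(5.312, 6.752, 6.665)
t=0.600: state=(6.677, 7.832, 8.960)
t=0.700: state=(7.333, 7.379, 11.579)
t=0.800: state=(6.741, 5.611, 12.805)
t=0.900: state=(5.399, 4.016, 12.188)
t=1.000: state=(4.223, 3.317, 10.702)
t=1.100: state=(3.622, 3.316, 9.194)
t=1.200: state=(3.570, 3.751, 8.041)
t=1.300: state=(3.946, 4.501, 7.426)
t=1.400: state=(4.642, 5.455, 7.487)
t=1.500: state=(5.500, 6.354, 8.307)
t=1.600: state=(6.225, 6.754, 9.697)
t=1.700: state=(6.449, 6.341, 11.017)
t=1.800: state=(6.043, 5.393, 11.547)
t=1.900: state=(5.300, 4.541, 11.165)
t=2.000: state=(4.644, 4.128, 10.290)
t=2.100: state=(4.305, 4.146, 9.370)
t=2.155: state=(4.270, 4.300, 8.955)
largest grid value and its neighbours: x(0.700)=7.33295, x(0.705)=7.33353, x(0.710)=7.33071
parabola through these three points peaks at t≈0.703 with x≈7.33372

max x = 7.334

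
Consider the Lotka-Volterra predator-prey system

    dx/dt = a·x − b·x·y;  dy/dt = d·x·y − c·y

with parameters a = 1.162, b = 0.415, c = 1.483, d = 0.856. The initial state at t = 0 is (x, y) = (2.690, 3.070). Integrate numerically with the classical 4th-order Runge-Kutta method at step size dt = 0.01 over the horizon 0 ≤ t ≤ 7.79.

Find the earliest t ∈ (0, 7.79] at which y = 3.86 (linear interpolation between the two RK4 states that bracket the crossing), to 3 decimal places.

t = 0.308

t=0.000: state=(2.690, 3.070)
step 1 (dt=0.01): k1=(-0.301, 2.516), k2=(-0.315, 2.523), k3=(-0.315, 2.522), k4=(-0.329, 2.529); state += dt/6·(k1+2k2+2k3+k4)
t=0.010: state=(2.687, 3.095)
t=0.020: state=(2.683, 3.121)
t=0.030: state=(2.680, 3.146)
t=0.300: state=(2.479, 3.840)
next step: t=0.310: state=(2.468, 3.864) — y has crossed 3.86
linear interpolation between t=0.300 (3.83994) and t=0.310 (3.86438) → t≈0.308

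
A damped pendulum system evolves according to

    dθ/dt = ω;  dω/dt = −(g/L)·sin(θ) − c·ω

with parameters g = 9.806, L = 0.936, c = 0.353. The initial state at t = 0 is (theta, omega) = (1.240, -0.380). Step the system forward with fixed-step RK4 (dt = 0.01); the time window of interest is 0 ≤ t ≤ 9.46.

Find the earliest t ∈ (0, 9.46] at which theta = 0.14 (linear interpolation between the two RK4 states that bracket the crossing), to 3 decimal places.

t = 0.479

t=0.000: state=(1.240, -0.380)
step 1 (dt=0.01): k1=(-0.380, -9.774), k2=(-0.429, -9.751), k3=(-0.429, -9.750), k4=(-0.477, -9.725); state += dt/6·(k1+2k2+2k3+k4)
t=0.010: state=(1.236, -0.478)
t=0.020: state=(1.230, -0.574)
t=0.030: state=(1.224, -0.671)
t=0.470: state=(0.170, -3.461)
next step: t=0.480: state=(0.136, -3.464) — theta has crossed 0.14
linear interpolation between t=0.470 (0.17016) and t=0.480 (0.13553) → t≈0.479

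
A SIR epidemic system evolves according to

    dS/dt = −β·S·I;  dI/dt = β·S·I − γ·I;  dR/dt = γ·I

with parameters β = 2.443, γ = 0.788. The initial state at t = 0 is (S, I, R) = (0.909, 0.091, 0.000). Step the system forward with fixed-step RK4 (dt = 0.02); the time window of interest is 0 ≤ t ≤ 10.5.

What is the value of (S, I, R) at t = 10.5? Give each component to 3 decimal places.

(S, I, R) = (0.048, 0.002, 0.950)

t=0.000: state=(0.909, 0.091, 0.000)
step 1 (dt=0.02): k1=(-0.202, 0.130, 0.072), k2=(-0.205, 0.132, 0.073), k3=(-0.205, 0.132, 0.073), k4=(-0.207, 0.133, 0.074); state += dt/6·(k1+2k2+2k3+k4)
t=0.020: state=(0.905, 0.094, 0.001)
t=0.040: state=(0.901, 0.096, 0.003)
t=0.060: state=(0.896, 0.099, 0.004)
continuing one RK4 step at a time; state shown every 25 steps (Δt=0.5):
t=0.500: state=(0.776, 0.173, 0.051)
t=1.000: state=(0.592, 0.270, 0.138)
t=1.500: state=(0.407, 0.334, 0.259)
t=2.000: state=(0.269, 0.338, 0.393)
t=2.500: state=(0.181, 0.299, 0.520)
t=3.000: state=(0.130, 0.243, 0.627)
t=3.500: state=(0.100, 0.188, 0.711)
t=4.000: state=(0.082, 0.142, 0.776)
t=4.500: state=(0.071, 0.105, 0.825)
t=5.000: state=(0.063, 0.077, 0.860)
t=5.500: state=(0.058, 0.056, 0.886)
t=6.000: state=(0.055, 0.040, 0.905)
t=6.500: state=(0.053, 0.029, 0.918)
t=7.000: state=(0.051, 0.021, 0.928)
t=7.500: state=(0.050, 0.015, 0.935)
t=8.000: state=(0.049, 0.011, 0.940)
t=8.500: state=(0.049, 0.008, 0.944)
t=9.000: state=(0.048, 0.005, 0.946)
t=9.500: state=(0.048, 0.004, 0.948)
t=10.000: state=(0.048, 0.003, 0.949)
t=10.500: state=(0.048, 0.002, 0.950)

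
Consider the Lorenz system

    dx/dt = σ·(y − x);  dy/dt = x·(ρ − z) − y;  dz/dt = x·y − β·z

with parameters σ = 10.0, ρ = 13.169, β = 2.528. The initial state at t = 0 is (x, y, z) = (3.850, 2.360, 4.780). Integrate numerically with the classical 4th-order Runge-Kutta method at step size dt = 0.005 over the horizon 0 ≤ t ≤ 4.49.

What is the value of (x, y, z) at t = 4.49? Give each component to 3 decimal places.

t=0.000: state=(3.850, 2.360, 4.780)
step 1 (dt=0.005): k1=(-14.900, 29.938, -2.998), k2=(-13.779, 29.579, -2.781), k3=(-13.816, 29.601, -2.779), k4=(-12.729, 29.263, -2.566); state += dt/6·(k1+2k2+2k3+k4)
t=0.005: state=(3.781, 2.508, 4.766)
t=0.010: state=(3.722, 2.653, 4.754)
t=0.015: state=(3.674, 2.795, 4.745)
continuing one RK4 step at a time; state shown every 40 steps (Δt=0.2):
t=0.200: state=(5.690, 7.952, 6.624)
t=0.400: state=(9.093, 8.764, 16.032)
t=0.600: state=(4.699, 2.316, 15.332)
t=0.800: state=(2.294, 2.069, 10.166)
t=1.000: state=(2.985, 3.844, 7.278)
t=1.200: state=(5.743, 7.552, 8.413)
t=1.400: state=(8.137, 7.889, 14.963)
t=1.600: state=(5.123, 3.362, 14.710)
t=1.800: state=(3.230, 3.073, 10.646)
t=2.000: state=(4.046, 4.951, 8.613)
t=2.200: state=(6.448, 7.674, 10.683)
t=2.400: state=(7.139, 6.350, 14.816)
t=2.600: state=(4.770, 3.752, 13.347)
t=2.800: state=(3.937, 4.089, 10.476)
t=3.000: state=(5.080, 5.976, 9.852)
t=3.200: state=(6.732, 7.175, 12.484)
t=3.400: state=(6.140, 5.275, 14.100)
t=3.600: state=(4.616, 4.187, 12.215)
t=3.800: state=(4.623, 5.013, 10.550)
t=4.000: state=(5.814, 6.464, 11.168)
t=4.200: state=(6.445, 6.287, 13.237)
t=4.400: state=(5.461, 4.863, 13.146)
t=4.490: state=(5.002, 4.607, 12.442)

(x, y, z) = (5.002, 4.607, 12.442)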